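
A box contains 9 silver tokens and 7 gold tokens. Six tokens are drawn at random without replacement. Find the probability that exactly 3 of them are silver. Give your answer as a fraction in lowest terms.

105/286

The sample space is all 6-subsets of the 16: C(16,6) = 8008.
Selections with exactly 3 silver: choose 3 of the 9 silver and 3 of the 7 gold, C(9,3)·C(7,3) = 84·35 = 2940.
Probability = 2940/8008 = 105/286.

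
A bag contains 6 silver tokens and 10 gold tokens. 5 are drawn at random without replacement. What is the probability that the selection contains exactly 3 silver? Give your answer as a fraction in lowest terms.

Total number of selections: C(16,5) = 4368.
Selections with exactly 3 silver: choose 3 of the 6 silver and 2 of the 10 gold, C(6,3)·C(10,2) = 20·45 = 900.
Probability = 900/4368 = 75/364.

75/364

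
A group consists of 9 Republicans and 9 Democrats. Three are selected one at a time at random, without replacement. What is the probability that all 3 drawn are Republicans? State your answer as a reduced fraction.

Multiply the conditional probabilities at each draw: 9/18 · 8/17 · 7/16 = 504/4896 = 7/68.

7/68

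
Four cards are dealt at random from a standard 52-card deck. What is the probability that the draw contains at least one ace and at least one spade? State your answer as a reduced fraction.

There are C(52,4) = 270725 possible draws.
By inclusion-exclusion on the complements, draws missing all aces or all spades: C(48,4) + C(39,4) − C(36,4) = 194580 + 82251 − 58905 = 217926.
So draws with at least one of each: 270725 − 217926 = 52799, probability 52799/270725.

52799/270725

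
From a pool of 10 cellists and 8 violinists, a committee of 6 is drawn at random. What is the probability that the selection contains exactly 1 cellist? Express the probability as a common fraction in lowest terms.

20/663

There are C(18,6) = 18564 ways to choose 6 from 18.
Selections with exactly 1 cellist: choose 1 of the 10 cellists and 5 of the 8 violinists, C(10,1)·C(8,5) = 10·56 = 560.
Probability = 560/18564 = 20/663.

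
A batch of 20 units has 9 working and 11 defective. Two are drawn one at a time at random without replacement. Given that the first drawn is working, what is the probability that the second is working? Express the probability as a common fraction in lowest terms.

8/19

After removing one working, 19 remain: 8 working and 11 defective.
So the probability the next is working is 8/19.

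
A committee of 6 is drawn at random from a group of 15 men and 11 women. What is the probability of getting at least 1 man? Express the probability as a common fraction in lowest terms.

1492/1495

Total selections: C(26,6) = 230230.
The complement is all 6 are women: C(11,6) = 462.
Probability = 1 − 462/230230 = 229768/230230 = 1492/1495.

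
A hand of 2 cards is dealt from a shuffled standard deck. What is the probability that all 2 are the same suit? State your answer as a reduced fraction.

4/17

There are C(52,2) = 1326 possible 2-card hands.
Hands of one suit: 4 suits × C(13,2) = 4·78 = 312.
Probability = 312/1326 = 4/17.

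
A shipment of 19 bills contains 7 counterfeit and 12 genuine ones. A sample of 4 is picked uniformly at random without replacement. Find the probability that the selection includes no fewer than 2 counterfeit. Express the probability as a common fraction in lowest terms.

Total selections: C(19,4) = 3876.
Count the complement (fewer than 2 counterfeit): C(7,0)·C(12,4) + C(7,1)·C(12,3) = 495 + 1540 = 2035.
Probability = 1 − 2035/3876 = 1841/3876.

1841/3876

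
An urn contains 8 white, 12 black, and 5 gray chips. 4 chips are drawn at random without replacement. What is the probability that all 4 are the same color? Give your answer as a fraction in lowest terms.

57/1265

There are C(25,4) = 12650 ways to draw 4 chips.
All same color: C(8,4) + C(12,4) + C(5,4) = 70 + 495 + 5 = 570.
Probability = 570/12650 = 57/1265.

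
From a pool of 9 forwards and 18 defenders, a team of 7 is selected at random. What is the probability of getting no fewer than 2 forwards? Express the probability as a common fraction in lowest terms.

589/759

There are C(27,7) = 888030 ways to choose the 7.
Favorable selections (no fewer than 2 forwards): C(9,2)·C(18,5) + C(9,3)·C(18,4) + C(9,4)·C(18,3) + C(9,5)·C(18,2) + C(9,6)·C(18,1) + C(9,7)·C(18,0) = 308448 + 257040 + 102816 + 19278 + 1512 + 36 = 689130.
Probability = 689130/888030 = 589/759.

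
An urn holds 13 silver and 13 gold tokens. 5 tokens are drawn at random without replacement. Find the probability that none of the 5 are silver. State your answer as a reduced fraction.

There are C(26,5) = 65780 possible selections.
Selections with no silver (all gold): C(13,5) = 1287.
Probability = 1287/65780 = 9/460.

9/460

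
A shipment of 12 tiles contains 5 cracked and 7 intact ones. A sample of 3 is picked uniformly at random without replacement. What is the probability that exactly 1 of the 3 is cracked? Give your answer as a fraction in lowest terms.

There are C(12,3) = 220 ways to choose 3 from 12.
Selections with exactly 1 cracked: choose 1 of the 5 cracked and 2 of the 7 intact, C(5,1)·C(7,2) = 5·21 = 105.
Probability = 105/220 = 21/44.

21/44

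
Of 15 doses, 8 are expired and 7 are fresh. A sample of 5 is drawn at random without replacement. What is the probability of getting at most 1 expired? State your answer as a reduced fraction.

43/429

There are C(15,5) = 3003 ways to choose the 5.
Favorable selections (at most 1 expired): C(8,0)·C(7,5) + C(8,1)·C(7,4) = 21 + 280 = 301.
Probability = 301/3003 = 43/429.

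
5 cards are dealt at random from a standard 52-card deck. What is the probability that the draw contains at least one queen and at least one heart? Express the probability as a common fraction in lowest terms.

There are C(52,5) = 2598960 possible draws.
By inclusion-exclusion on the complements, draws missing all queens or all hearts: C(48,5) + C(39,5) − C(36,5) = 1712304 + 575757 − 376992 = 1911069.
So draws with at least one of each: 2598960 − 1911069 = 687891, probability 687891/2598960 = 229297/866320.

229297/866320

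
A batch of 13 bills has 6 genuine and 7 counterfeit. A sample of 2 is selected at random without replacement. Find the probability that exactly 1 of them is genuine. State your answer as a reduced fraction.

7/13

Total number of selections: C(13,2) = 78.
Selections with exactly 1 genuine: choose 1 of the 6 genuine and 1 of the 7 counterfeit, C(6,1)·C(7,1) = 6·7 = 42.
Probability = 42/78 = 7/13.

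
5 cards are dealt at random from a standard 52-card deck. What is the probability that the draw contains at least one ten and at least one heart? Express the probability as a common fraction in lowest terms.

229297/866320

There are C(52,5) = 2598960 possible draws.
By inclusion-exclusion on the complements, draws missing all tens or all hearts: C(48,5) + C(39,5) − C(36,5) = 1712304 + 575757 − 376992 = 1911069.
So draws with at least one of each: 2598960 − 1911069 = 687891, probability 687891/2598960 = 229297/866320.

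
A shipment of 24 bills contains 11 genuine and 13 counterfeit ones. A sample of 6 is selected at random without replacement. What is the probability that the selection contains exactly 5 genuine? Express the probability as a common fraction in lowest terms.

39/874

The sample space is all 6-subsets of the 24: C(24,6) = 134596.
Selections with exactly 5 genuine: choose 5 of the 11 genuine and 1 of the 13 counterfeit, C(11,5)·C(13,1) = 462·13 = 6006.
Probability = 6006/134596 = 39/874.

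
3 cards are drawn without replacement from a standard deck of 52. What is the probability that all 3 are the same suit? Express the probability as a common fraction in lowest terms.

22/425

There are C(52,3) = 22100 possible 3-card hands.
Hands of one suit: 4 suits × C(13,3) = 4·286 = 1144.
Probability = 1144/22100 = 22/425.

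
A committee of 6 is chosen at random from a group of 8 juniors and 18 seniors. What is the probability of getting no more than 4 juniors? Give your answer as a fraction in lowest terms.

16371/16445

There are C(26,6) = 230230 ways to choose the 6.
Favorable selections (no more than 4 juniors): C(8,0)·C(18,6) + C(8,1)·C(18,5) + C(8,2)·C(18,4) + C(8,3)·C(18,3) + C(8,4)·C(18,2) = 18564 + 68544 + 85680 + 45696 + 10710 = 229194.
Probability = 229194/230230 = 16371/16445.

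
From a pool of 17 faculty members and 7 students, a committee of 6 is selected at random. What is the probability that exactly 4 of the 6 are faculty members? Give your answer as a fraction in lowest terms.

1785/4807

There are C(24,6) = 134596 ways to choose 6 from 24.
Selections with exactly 4 faculty members: choose 4 of the 17 faculty members and 2 of the 7 students, C(17,4)·C(7,2) = 2380·21 = 49980.
Probability = 49980/134596 = 1785/4807.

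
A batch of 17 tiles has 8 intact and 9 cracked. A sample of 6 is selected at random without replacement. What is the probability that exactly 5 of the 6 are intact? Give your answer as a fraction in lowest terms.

9/221

There are C(17,6) = 12376 ways to choose 6 from 17.
Selections with exactly 5 intact: choose 5 of the 8 intact and 1 of the 9 cracked, C(8,5)·C(9,1) = 56·9 = 504.
Probability = 504/12376 = 9/221.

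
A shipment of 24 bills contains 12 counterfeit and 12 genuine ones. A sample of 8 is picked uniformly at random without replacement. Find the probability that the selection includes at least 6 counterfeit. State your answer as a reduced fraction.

717/7429

Total selections: C(24,8) = 735471.
Favorable selections (at least 6 counterfeit): C(12,6)·C(12,2) + C(12,7)·C(12,1) + C(12,8)·C(12,0) = 60984 + 9504 + 495 = 70983.
Probability = 70983/735471 = 717/7429.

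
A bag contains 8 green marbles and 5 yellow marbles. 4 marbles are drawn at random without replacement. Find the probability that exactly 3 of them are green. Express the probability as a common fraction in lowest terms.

There are C(13,4) = 715 ways to choose 4 from 13.
Selections with exactly 3 green: choose 3 of the 8 green and 1 of the 5 yellow, C(8,3)·C(5,1) = 56·5 = 280.
Probability = 280/715 = 56/143.

56/143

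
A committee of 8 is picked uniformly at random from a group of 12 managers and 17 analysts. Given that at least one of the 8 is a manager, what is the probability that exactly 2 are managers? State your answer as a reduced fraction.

5712/29845

Work in counts. Selections with at least one manager: C(29,8) − C(17,8) = 4292145 − 24310 = 4267835.
Of those, selections where exactly 2 are managers: C(12,2)·C(17,6) = 66·12376 = 816816.
Conditional probability = 816816/4267835 = 5712/29845.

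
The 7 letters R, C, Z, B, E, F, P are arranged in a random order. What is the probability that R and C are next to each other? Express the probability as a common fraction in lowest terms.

There are 7! = 5040 arrangements.
Treat R and C as a block: 6! arrangements of the blocks × 2 orders within the block = 2·720 = 1440.
Probability = 1440/5040 = 2/7.

2/7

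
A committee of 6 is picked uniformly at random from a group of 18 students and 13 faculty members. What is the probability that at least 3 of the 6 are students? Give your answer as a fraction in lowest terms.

15436/18879

There are C(31,6) = 736281 ways to choose the 6.
Count the complement (fewer than 3 students): C(18,0)·C(13,6) + C(18,1)·C(13,5) + C(18,2)·C(13,4) = 1716 + 23166 + 109395 = 134277.
Probability = 1 − 134277/736281 = 602004/736281 = 15436/18879.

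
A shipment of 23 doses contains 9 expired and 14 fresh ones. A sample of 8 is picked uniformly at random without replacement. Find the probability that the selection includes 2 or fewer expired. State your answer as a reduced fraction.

Total selections: C(23,8) = 490314.
Favorable selections (2 or fewer expired): C(9,0)·C(14,8) + C(9,1)·C(14,7) + C(9,2)·C(14,6) = 3003 + 30888 + 108108 = 141999.
Probability = 141999/490314 = 4303/14858.

4303/14858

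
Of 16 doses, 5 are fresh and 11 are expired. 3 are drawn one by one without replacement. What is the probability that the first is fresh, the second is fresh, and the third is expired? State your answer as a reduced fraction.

Multiply the conditional probabilities at each draw: 5/16 · 4/15 · 11/14 = 220/3360 = 11/168.

11/168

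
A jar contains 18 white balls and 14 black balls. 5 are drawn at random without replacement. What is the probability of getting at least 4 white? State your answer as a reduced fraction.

There are C(32,5) = 201376 ways to choose the 5.
Favorable selections (at least 4 white): C(18,4)·C(14,1) + C(18,5)·C(14,0) = 42840 + 8568 = 51408.
Probability = 51408/201376 = 459/1798.

459/1798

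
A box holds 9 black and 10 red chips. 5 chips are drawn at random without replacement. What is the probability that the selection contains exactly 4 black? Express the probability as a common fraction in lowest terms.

There are C(19,5) = 11628 ways to choose 5 from 19.
Selections with exactly 4 black: choose 4 of the 9 black and 1 of the 10 red, C(9,4)·C(10,1) = 126·10 = 1260.
Probability = 1260/11628 = 35/323.

35/323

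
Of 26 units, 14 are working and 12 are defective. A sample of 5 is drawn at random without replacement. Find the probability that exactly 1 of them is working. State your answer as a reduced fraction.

There are C(26,5) = 65780 ways to choose 5 from 26.
Selections with exactly 1 working: choose 1 of the 14 working and 4 of the 12 defective, C(14,1)·C(12,4) = 14·495 = 6930.
Probability = 6930/65780 = 63/598.

63/598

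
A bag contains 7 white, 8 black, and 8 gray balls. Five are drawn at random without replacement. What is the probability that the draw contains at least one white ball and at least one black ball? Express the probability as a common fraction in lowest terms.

18/23

There are C(23,5) = 33649 possible draws.
By inclusion-exclusion on the complements, draws missing all white or all black: C(16,5) + C(15,5) − C(8,5) = 4368 + 3003 − 56 = 7315.
So draws with at least one of each: 33649 − 7315 = 26334, probability 26334/33649 = 18/23.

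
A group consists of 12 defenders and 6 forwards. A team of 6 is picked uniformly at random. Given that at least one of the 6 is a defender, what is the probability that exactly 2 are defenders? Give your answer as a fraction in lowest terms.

990/18563

Work in counts. Selections with at least one defender: C(18,6) − C(6,6) = 18564 − 1 = 18563.
Of those, selections where exactly 2 are defenders: C(12,2)·C(6,4) = 66·15 = 990.
Conditional probability = 990/18563.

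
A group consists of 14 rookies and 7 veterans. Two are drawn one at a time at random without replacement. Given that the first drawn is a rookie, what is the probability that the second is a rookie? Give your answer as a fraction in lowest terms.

After removing one rookie, 20 remain: 13 rookies and 7 veterans.
So the probability the next is a rookie is 13/20.

13/20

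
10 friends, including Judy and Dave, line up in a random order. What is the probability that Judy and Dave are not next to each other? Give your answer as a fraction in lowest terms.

There are 10! = 3628800 arrangements.
Arrangements with Judy and Dave adjacent: 2·9! = 725760.
So not adjacent: 3628800 − 725760 = 2903040, probability 2903040/3628800 = 4/5.

4/5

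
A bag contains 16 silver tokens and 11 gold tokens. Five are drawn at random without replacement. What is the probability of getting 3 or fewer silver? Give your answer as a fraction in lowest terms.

Total selections: C(27,5) = 80730.
Count the complement (more than 3 silver): C(16,4)·C(11,1) + C(16,5)·C(11,0) = 20020 + 4368 = 24388.
Probability = 1 − 24388/80730 = 56342/80730 = 2167/3105.

2167/3105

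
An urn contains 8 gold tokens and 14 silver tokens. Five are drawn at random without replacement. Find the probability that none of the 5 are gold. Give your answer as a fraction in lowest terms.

13/171

There are C(22,5) = 26334 possible selections.
Selections with no gold (all silver): C(14,5) = 2002.
Probability = 2002/26334 = 13/171.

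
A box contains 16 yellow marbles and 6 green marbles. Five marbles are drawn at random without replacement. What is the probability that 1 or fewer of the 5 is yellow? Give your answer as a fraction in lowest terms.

41/4389

Total selections: C(22,5) = 26334.
Favorable selections (1 or fewer yellow): C(16,0)·C(6,5) + C(16,1)·C(6,4) = 6 + 240 = 246.
Probability = 246/26334 = 41/4389.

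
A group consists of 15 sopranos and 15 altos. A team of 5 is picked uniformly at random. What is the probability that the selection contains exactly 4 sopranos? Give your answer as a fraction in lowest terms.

The sample space is all 5-subsets of the 30: C(30,5) = 142506.
Selections with exactly 4 sopranos: choose 4 of the 15 sopranos and 1 of the 15 altos, C(15,4)·C(15,1) = 1365·15 = 20475.
Probability = 20475/142506 = 25/174.

25/174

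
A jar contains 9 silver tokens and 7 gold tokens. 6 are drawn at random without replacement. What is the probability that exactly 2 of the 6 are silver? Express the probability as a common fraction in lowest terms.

45/286

The sample space is all 6-subsets of the 16: C(16,6) = 8008.
Selections with exactly 2 silver: choose 2 of the 9 silver and 4 of the 7 gold, C(9,2)·C(7,4) = 36·35 = 1260.
Probability = 1260/8008 = 45/286.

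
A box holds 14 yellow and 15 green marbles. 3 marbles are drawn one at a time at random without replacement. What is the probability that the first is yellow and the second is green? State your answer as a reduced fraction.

Multiply the conditional probabilities at each draw: 14/29 · 15/28 = 210/812 = 15/58.

15/58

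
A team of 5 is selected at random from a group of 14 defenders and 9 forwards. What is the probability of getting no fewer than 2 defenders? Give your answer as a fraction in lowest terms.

4537/4807

Total selections: C(23,5) = 33649.
Count the complement (fewer than 2 defenders): C(14,0)·C(9,5) + C(14,1)·C(9,4) = 126 + 1764 = 1890.
Probability = 1 − 1890/33649 = 31759/33649 = 4537/4807.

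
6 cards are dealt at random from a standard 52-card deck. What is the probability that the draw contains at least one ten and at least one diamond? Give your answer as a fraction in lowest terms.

There are C(52,6) = 20358520 possible draws.
By inclusion-exclusion on the complements, draws missing all tens or all diamonds: C(48,6) + C(39,6) − C(36,6) = 12271512 + 3262623 − 1947792 = 13586343.
So draws with at least one of each: 20358520 − 13586343 = 6772177, probability 6772177/20358520.

6772177/20358520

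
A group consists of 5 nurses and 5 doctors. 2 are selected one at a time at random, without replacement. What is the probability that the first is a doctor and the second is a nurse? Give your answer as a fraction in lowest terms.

5/18

Multiply the conditional probabilities at each draw: 5/10 · 5/9 = 25/90 = 5/18.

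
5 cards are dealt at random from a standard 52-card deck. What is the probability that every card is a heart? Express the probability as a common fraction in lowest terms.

33/66640

There are C(52,5) = 2598960 possible 5-card hands.
Hands that are all hearts: C(13,5) = 1287.
Probability = 1287/2598960 = 33/66640.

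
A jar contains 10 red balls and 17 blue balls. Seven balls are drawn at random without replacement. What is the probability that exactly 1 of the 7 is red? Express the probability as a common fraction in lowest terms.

Total number of selections: C(27,7) = 888030.
Selections with exactly 1 red: choose 1 of the 10 red and 6 of the 17 blue, C(10,1)·C(17,6) = 10·12376 = 123760.
Probability = 123760/888030 = 952/6831.

952/6831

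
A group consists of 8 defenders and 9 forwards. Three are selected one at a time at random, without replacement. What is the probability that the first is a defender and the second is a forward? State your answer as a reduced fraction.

Multiply the conditional probabilities at each draw: 8/17 · 9/16 = 72/272 = 9/34.

9/34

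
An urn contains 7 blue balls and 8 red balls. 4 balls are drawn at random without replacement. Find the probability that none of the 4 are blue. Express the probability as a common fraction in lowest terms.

There are C(15,4) = 1365 possible selections.
Selections with no blue (all red): C(8,4) = 70.
Probability = 70/1365 = 2/39.

2/39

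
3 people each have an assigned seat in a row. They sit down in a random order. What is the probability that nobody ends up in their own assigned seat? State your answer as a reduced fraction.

There are 3! = 6 seatings.
By inclusion-exclusion, seatings with no fixed points: C(3,0)·3! − C(3,1)·2! + C(3,2)·1! − C(3,3)·0! = 2.
Probability = 2/6 = 1/3.

1/3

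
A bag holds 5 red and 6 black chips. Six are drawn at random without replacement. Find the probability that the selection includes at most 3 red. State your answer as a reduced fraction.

Total selections: C(11,6) = 462.
Count the complement (more than 3 red): C(5,4)·C(6,2) + C(5,5)·C(6,1) = 75 + 6 = 81.
Probability = 1 − 81/462 = 381/462 = 127/154.

127/154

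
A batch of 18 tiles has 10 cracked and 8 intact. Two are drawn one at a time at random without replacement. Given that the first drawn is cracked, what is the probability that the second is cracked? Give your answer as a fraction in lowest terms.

9/17

After removing one cracked, 17 remain: 9 cracked and 8 intact.
So the probability the next is cracked is 9/17.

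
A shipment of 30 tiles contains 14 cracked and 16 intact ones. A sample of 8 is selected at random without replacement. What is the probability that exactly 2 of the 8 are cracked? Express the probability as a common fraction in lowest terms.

Total number of selections: C(30,8) = 5852925.
Selections with exactly 2 cracked: choose 2 of the 14 cracked and 6 of the 16 intact, C(14,2)·C(16,6) = 91·8008 = 728728.
Probability = 728728/5852925 = 56056/450225.

56056/450225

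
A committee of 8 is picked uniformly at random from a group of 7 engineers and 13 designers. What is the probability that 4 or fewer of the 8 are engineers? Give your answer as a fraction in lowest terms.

1837/1938

Total selections: C(20,8) = 125970.
Count the complement (more than 4 engineers): C(7,5)·C(13,3) + C(7,6)·C(13,2) + C(7,7)·C(13,1) = 6006 + 546 + 13 = 6565.
Probability = 1 − 6565/125970 = 119405/125970 = 1837/1938.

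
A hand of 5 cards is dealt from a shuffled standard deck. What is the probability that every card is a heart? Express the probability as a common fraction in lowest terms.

33/66640

There are C(52,5) = 2598960 possible 5-card hands.
Hands that are all hearts: C(13,5) = 1287.
Probability = 1287/2598960 = 33/66640.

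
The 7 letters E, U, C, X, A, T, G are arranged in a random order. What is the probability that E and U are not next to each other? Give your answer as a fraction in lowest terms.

5/7

There are 7! = 5040 arrangements.
Arrangements with E and U adjacent: 2·6! = 1440.
So not adjacent: 5040 − 1440 = 3600, probability 3600/5040 = 5/7.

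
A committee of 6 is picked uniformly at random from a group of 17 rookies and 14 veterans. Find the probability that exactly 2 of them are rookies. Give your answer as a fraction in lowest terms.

1496/8091

Total number of selections: C(31,6) = 736281.
Selections with exactly 2 rookies: choose 2 of the 17 rookies and 4 of the 14 veterans, C(17,2)·C(14,4) = 136·1001 = 136136.
Probability = 136136/736281 = 1496/8091.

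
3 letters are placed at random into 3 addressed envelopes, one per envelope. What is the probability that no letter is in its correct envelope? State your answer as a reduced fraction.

1/3

There are 3! = 6 assignments.
By inclusion-exclusion, assignments with no fixed points: C(3,0)·3! − C(3,1)·2! + C(3,2)·1! − C(3,3)·0! = 2.
Probability = 2/6 = 1/3.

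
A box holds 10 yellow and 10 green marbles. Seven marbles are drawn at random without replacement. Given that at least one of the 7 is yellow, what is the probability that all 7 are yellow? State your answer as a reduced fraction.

Work in counts. Selections with at least one yellow: C(20,7) − C(10,7) = 77520 − 120 = 77400.
Of those, selections where all 7 are yellow: C(10,7) = 120.
Conditional probability = 120/77400 = 1/645.

1/645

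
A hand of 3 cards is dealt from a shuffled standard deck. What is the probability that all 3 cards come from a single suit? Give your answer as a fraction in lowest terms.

22/425

There are C(52,3) = 22100 possible 3-card hands.
Hands of one suit: 4 suits × C(13,3) = 4·286 = 1144.
Probability = 1144/22100 = 22/425.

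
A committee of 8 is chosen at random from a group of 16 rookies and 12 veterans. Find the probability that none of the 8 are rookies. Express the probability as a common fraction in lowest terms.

1/6279

There are C(28,8) = 3108105 possible selections.
Selections with no rookies (all veterans): C(12,8) = 495.
Probability = 495/3108105 = 1/6279.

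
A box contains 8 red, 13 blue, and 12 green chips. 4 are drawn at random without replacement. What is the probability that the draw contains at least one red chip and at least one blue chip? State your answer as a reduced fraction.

There are C(33,4) = 40920 possible draws.
By inclusion-exclusion on the complements, draws missing all red or all blue: C(25,4) + C(20,4) − C(12,4) = 12650 + 4845 − 495 = 17000.
So draws with at least one of each: 40920 − 17000 = 23920, probability 23920/40920 = 598/1023.

598/1023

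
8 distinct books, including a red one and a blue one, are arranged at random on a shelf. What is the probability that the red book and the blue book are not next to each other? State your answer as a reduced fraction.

There are 8! = 40320 arrangements.
Arrangements with the red book and the blue book adjacent: 2·7! = 10080.
So not adjacent: 40320 − 10080 = 30240, probability 30240/40320 = 3/4.

3/4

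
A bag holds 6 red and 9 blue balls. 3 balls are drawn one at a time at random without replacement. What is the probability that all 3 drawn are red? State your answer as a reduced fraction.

Multiply the conditional probabilities at each draw: 6/15 · 5/14 · 4/13 = 120/2730 = 4/91.

4/91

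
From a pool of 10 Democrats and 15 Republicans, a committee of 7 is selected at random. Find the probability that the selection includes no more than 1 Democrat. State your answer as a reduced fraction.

There are C(25,7) = 480700 ways to choose the 7.
Favorable selections (no more than 1 Democrat): C(10,0)·C(15,7) + C(10,1)·C(15,6) = 6435 + 50050 = 56485.
Probability = 56485/480700 = 1027/8740.

1027/8740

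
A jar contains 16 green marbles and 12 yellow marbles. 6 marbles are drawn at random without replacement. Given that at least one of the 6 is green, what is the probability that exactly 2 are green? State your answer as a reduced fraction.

2475/15659

Work in counts. Selections with at least one green: C(28,6) − C(12,6) = 376740 − 924 = 375816.
Of those, selections where exactly 2 are green: C(16,2)·C(12,4) = 120·495 = 59400.
Conditional probability = 59400/375816 = 2475/15659.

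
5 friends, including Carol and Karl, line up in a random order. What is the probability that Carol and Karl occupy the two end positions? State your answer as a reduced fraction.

There are 5! = 120 arrangements.
Place Carol and Karl at the ends in 2 ways, arrange the remaining 3 in 3! = 6 ways: 2·6 = 12.
Probability = 12/120 = 1/10.

1/10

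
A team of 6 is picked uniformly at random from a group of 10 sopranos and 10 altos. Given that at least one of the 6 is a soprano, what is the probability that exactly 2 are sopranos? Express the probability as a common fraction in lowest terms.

63/257

Work in counts. Selections with at least one soprano: C(20,6) − C(10,6) = 38760 − 210 = 38550.
Of those, selections where exactly 2 are sopranos: C(10,2)·C(10,4) = 45·210 = 9450.
Conditional probability = 9450/38550 = 63/257.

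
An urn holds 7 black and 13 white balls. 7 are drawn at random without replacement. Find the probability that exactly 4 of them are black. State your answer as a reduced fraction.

1001/7752

There are C(20,7) = 77520 ways to choose 7 from 20.
Selections with exactly 4 black: choose 4 of the 7 black and 3 of the 13 white, C(7,4)·C(13,3) = 35·286 = 10010.
Probability = 10010/77520 = 1001/7752.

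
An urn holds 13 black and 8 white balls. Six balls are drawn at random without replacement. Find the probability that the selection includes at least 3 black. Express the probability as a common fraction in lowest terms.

286/323

There are C(21,6) = 54264 ways to choose the 6.
Count the complement (fewer than 3 black): C(13,0)·C(8,6) + C(13,1)·C(8,5) + C(13,2)·C(8,4) = 28 + 728 + 5460 = 6216.
Probability = 1 − 6216/54264 = 48048/54264 = 286/323.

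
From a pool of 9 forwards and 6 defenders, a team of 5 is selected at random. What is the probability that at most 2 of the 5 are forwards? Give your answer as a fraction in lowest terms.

41/143

There are C(15,5) = 3003 ways to choose the 5.
Favorable selections (at most 2 forwards): C(9,0)·C(6,5) + C(9,1)·C(6,4) + C(9,2)·C(6,3) = 6 + 135 + 720 = 861.
Probability = 861/3003 = 41/143.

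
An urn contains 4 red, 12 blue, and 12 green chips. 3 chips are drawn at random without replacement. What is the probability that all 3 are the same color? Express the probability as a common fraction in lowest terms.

37/273

There are C(28,3) = 3276 ways to draw 3 chips.
All same color: C(4,3) + C(12,3) + C(12,3) = 4 + 220 + 220 = 444.
Probability = 444/3276 = 37/273.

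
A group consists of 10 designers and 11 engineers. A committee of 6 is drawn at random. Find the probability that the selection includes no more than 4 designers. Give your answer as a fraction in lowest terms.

Total selections: C(21,6) = 54264.
Favorable selections (no more than 4 designers): C(10,0)·C(11,6) + C(10,1)·C(11,5) + C(10,2)·C(11,4) + C(10,3)·C(11,3) + C(10,4)·C(11,2) = 462 + 4620 + 14850 + 19800 + 11550 = 51282.
Probability = 51282/54264 = 1221/1292.

1221/1292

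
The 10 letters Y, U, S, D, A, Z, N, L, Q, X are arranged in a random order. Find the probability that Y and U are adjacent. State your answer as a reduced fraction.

There are 10! = 3628800 arrangements.
Treat Y and U as a block: 9! arrangements of the blocks × 2 orders within the block = 2·362880 = 725760.
Probability = 725760/3628800 = 1/5.

1/5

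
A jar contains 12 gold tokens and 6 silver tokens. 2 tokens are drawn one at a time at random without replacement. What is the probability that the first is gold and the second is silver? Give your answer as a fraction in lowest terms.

Multiply the conditional probabilities at each draw: 12/18 · 6/17 = 72/306 = 4/17.

4/17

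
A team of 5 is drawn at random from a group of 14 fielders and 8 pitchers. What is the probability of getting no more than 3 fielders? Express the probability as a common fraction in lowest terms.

106/171

There are C(22,5) = 26334 ways to choose the 5.
Count the complement (more than 3 fielders): C(14,4)·C(8,1) + C(14,5)·C(8,0) = 8008 + 2002 = 10010.
Probability = 1 − 10010/26334 = 16324/26334 = 106/171.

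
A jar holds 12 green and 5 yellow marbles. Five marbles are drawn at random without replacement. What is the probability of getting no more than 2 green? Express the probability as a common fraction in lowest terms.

Total selections: C(17,5) = 6188.
Favorable selections (no more than 2 green): C(12,0)·C(5,5) + C(12,1)·C(5,4) + C(12,2)·C(5,3) = 1 + 60 + 660 = 721.
Probability = 721/6188 = 103/884.

103/884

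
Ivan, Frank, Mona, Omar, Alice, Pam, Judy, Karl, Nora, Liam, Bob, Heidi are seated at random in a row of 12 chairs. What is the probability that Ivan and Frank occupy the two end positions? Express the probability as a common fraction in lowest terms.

1/66

There are 12! = 479001600 arrangements.
Place Ivan and Frank at the ends in 2 ways, arrange the remaining 10 in 10! = 3628800 ways: 2·3628800 = 7257600.
Probability = 7257600/479001600 = 1/66.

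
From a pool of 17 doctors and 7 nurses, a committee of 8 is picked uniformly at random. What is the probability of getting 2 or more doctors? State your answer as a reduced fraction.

43262/43263

There are C(24,8) = 735471 ways to choose the 8.
The complement is exactly 1 doctors: C(17,1)·C(7,7) = 17.
Probability = 1 − 17/735471 = 735454/735471 = 43262/43263.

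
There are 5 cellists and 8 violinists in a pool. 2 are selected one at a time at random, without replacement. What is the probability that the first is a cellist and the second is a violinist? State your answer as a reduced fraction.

Multiply the conditional probabilities at each draw: 5/13 · 8/12 = 40/156 = 10/39.

10/39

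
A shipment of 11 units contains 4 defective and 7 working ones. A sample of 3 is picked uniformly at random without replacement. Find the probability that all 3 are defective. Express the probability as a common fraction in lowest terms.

4/165

There are C(11,3) = 165 possible selections.
Selections with all defective: C(4,3) = 4.
Probability = 4/165.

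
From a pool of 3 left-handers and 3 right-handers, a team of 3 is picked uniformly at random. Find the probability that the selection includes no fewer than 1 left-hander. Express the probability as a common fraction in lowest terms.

19/20

Total selections: C(6,3) = 20.
Favorable selections (no fewer than 1 left-hander): C(3,1)·C(3,2) + C(3,2)·C(3,1) + C(3,3)·C(3,0) = 9 + 9 + 1 = 19.
Probability = 19/20.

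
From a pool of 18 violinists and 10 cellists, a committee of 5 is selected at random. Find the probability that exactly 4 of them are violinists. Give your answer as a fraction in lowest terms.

Total number of selections: C(28,5) = 98280.
Selections with exactly 4 violinists: choose 4 of the 18 violinists and 1 of the 10 cellists, C(18,4)·C(10,1) = 3060·10 = 30600.
Probability = 30600/98280 = 85/273.

85/273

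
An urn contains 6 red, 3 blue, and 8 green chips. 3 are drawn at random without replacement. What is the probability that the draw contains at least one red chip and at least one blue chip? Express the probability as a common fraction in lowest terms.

There are C(17,3) = 680 possible draws.
By inclusion-exclusion on the complements, draws missing all red or all blue: C(11,3) + C(14,3) − C(8,3) = 165 + 364 − 56 = 473.
So draws with at least one of each: 680 − 473 = 207, probability 207/680.

207/680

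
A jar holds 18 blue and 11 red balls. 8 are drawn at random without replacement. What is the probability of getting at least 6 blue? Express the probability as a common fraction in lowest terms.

3298/10005

Total selections: C(29,8) = 4292145.
Favorable selections (at least 6 blue): C(18,6)·C(11,2) + C(18,7)·C(11,1) + C(18,8)·C(11,0) = 1021020 + 350064 + 43758 = 1414842.
Probability = 1414842/4292145 = 3298/10005.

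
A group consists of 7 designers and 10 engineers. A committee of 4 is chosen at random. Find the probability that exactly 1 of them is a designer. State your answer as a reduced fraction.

There are C(17,4) = 2380 ways to choose 4 from 17.
Selections with exactly 1 designer: choose 1 of the 7 designers and 3 of the 10 engineers, C(7,1)·C(10,3) = 7·120 = 840.
Probability = 840/2380 = 6/17.

6/17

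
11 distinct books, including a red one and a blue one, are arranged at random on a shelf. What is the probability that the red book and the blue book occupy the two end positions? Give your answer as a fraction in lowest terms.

1/55

There are 11! = 39916800 arrangements.
Place the red book and the blue book at the ends in 2 ways, arrange the remaining 9 in 9! = 362880 ways: 2·362880 = 725760.
Probability = 725760/39916800 = 1/55.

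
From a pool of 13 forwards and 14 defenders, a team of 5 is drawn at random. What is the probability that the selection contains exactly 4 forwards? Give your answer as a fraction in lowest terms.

77/621

The sample space is all 5-subsets of the 27: C(27,5) = 80730.
Selections with exactly 4 forwards: choose 4 of the 13 forwards and 1 of the 14 defenders, C(13,4)·C(14,1) = 715·14 = 10010.
Probability = 10010/80730 = 77/621.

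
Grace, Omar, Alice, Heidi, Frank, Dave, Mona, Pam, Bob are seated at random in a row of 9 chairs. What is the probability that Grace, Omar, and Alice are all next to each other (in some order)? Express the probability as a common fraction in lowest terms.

1/12

There are 9! = 362880 arrangements.
Treat the three as one block: 7! placements × 3! orders within the block = 5040·6 = 30240.
Probability = 30240/362880 = 1/12.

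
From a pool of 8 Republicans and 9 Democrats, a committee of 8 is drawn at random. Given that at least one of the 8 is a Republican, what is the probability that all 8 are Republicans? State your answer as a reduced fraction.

Work in counts. Selections with at least one Republican: C(17,8) − C(9,8) = 24310 − 9 = 24301.
Of those, selections where all 8 are Republicans: C(8,8) = 1.
Conditional probability = 1/24301.

1/24301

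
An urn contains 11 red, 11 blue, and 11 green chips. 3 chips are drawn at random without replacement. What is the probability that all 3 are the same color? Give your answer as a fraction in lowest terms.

There are C(33,3) = 5456 ways to draw 3 chips.
All same color: C(11,3) + C(11,3) + C(11,3) = 165 + 165 + 165 = 495.
Probability = 495/5456 = 45/496.

45/496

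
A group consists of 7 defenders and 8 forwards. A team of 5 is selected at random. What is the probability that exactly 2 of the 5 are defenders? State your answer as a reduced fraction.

Total number of selections: C(15,5) = 3003.
Selections with exactly 2 defenders: choose 2 of the 7 defenders and 3 of the 8 forwards, C(7,2)·C(8,3) = 21·56 = 1176.
Probability = 1176/3003 = 56/143.

56/143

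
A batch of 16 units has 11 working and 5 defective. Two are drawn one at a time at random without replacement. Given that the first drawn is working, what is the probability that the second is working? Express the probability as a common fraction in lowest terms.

After removing one working, 15 remain: 10 working and 5 defective.
So the probability the next is working is 10/15 = 2/3.

2/3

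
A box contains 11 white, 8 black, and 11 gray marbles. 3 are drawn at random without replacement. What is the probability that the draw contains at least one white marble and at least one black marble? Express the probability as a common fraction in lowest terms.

429/1015

There are C(30,3) = 4060 possible draws.
By inclusion-exclusion on the complements, draws missing all white or all black: C(19,3) + C(22,3) − C(11,3) = 969 + 1540 − 165 = 2344.
So draws with at least one of each: 4060 − 2344 = 1716, probability 1716/4060 = 429/1015.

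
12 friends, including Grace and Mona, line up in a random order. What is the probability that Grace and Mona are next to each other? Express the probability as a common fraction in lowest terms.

1/6

There are 12! = 479001600 arrangements.
Treat Grace and Mona as a block: 11! arrangements of the blocks × 2 orders within the block = 2·39916800 = 79833600.
Probability = 79833600/479001600 = 1/6.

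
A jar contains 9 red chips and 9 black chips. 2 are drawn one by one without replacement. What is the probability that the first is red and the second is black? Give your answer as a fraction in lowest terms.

Multiply the conditional probabilities at each draw: 9/18 · 9/17 = 81/306 = 9/34.

9/34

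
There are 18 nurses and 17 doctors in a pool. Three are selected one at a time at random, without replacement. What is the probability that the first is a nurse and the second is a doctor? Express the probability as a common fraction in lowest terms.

9/35

Multiply the conditional probabilities at each draw: 18/35 · 17/34 = 306/1190 = 9/35.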